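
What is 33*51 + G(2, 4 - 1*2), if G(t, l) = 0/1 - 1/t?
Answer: 3365/2 ≈ 1682.5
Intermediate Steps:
G(t, l) = -1/t (G(t, l) = 0*1 - 1/t = 0 - 1/t = -1/t)
33*51 + G(2, 4 - 1*2) = 33*51 - 1/2 = 1683 - 1*½ = 1683 - ½ = 3365/2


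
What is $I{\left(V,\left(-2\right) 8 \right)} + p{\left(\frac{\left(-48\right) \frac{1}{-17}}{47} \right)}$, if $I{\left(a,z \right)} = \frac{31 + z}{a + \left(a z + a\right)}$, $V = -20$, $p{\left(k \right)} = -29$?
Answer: $- \frac{1621}{56} \approx -28.946$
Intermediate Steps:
$I{\left(a,z \right)} = \frac{31 + z}{2 a + a z}$ ($I{\left(a,z \right)} = \frac{31 + z}{a + \left(a + a z\right)} = \frac{31 + z}{2 a + a z}$)
$I{\left(V,\left(-2\right) 8 \right)} + p{\left(\frac{\left(-48\right) \frac{1}{-17}}{47} \right)} = \frac{31 - 16}{\left(-20\right) \left(2 - 16\right)} - 29 = - \frac{31 - 16}{20 \left(2 - 16\right)} - 29 = \left(- \frac{1}{20}\right) \frac{1}{-14} \cdot 15 - 29 = \left(- \frac{1}{20}\right) \left(- \frac{1}{14}\right) 15 - 29 = \frac{3}{56} - 29 = - \frac{1621}{56}$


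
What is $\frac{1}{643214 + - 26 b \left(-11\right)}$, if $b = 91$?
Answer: $\frac{1}{669240} \approx 1.4942 \cdot 10^{-6}$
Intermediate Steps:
$\frac{1}{643214 + - 26 b \left(-11\right)} = \frac{1}{643214 + \left(-26\right) 91 \left(-11\right)} = \frac{1}{643214 - -26026} = \frac{1}{643214 + 26026} = \frac{1}{669240}$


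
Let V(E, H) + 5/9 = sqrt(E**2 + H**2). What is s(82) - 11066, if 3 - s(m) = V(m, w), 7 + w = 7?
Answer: -100300/9 ≈ -11144.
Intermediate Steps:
w = 0 (w = -7 + 7 = 0)
V(E, H) = -5/9 + sqrt(E**2 + H**2)
s(m) = 32/9 - sqrt(m**2) (s(m) = 3 - (-5/9 + sqrt(m**2 + 0**2)) = 3 - (-5/9 + sqrt(m**2 + 0)) = 3 - (-5/9 + sqrt(m**2)) = 3 + (5/9 - sqrt(m**2)) = 32/9 - sqrt(m**2))
s(82) - 11066 = (32/9 - sqrt(82**2)) - 11066 = (32/9 - sqrt(6724)) - 11066 = (32/9 - 1*82) - 11066 = (32/9 - 82) - 11066 = -706/9 - 11066 = -100300/9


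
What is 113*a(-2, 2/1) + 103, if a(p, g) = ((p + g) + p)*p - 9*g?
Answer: -1479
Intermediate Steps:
a(p, g) = -9*g + p*(g + 2*p) (a(p, g) = ((g + p) + p)*p - 9*g = (g + 2*p)*p - 9*g = p*(g + 2*p) - 9*g = -9*g + p*(g + 2*p))
113*a(-2, 2/1) + 103 = 113*(-18/1 + 2*(-2)**2 + (2/1)*(-2)) + 103 = 113*(-18 + 2*4 + (2*1)*(-2)) + 103 = 113*(-9*2 + 8 + 2*(-2)) + 103 = 113*(-18 + 8 - 4) + 103 = 113*(-14) + 103 = -1582 + 103 = -1479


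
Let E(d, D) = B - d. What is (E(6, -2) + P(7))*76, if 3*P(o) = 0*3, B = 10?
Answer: 304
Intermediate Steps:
E(d, D) = 10 - d
P(o) = 0 (P(o) = (0*3)/3 = (⅓)*0 = 0)
(E(6, -2) + P(7))*76 = ((10 - 1*6) + 0)*76 = ((10 - 6) + 0)*76 = (4 + 0)*76 = 4*76 = 304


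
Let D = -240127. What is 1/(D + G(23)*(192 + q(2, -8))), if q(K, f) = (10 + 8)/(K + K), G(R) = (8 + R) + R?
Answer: -1/229516 ≈ -4.3570e-6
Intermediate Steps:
G(R) = 8 + 2*R
q(K, f) = 9/K (q(K, f) = 18/((2*K)) = 18*(1/(2*K)) = 9/K)
1/(D + G(23)*(192 + q(2, -8))) = 1/(-240127 + (8 + 2*23)*(192 + 9/2)) = 1/(-240127 + (8 + 46)*(192 + 9*(½))) = 1/(-240127 + 54*(192 + 9/2)) = 1/(-240127 + 54*(393/2)) = 1/(-240127 + 10611) = 1/(-229516) = -1/229516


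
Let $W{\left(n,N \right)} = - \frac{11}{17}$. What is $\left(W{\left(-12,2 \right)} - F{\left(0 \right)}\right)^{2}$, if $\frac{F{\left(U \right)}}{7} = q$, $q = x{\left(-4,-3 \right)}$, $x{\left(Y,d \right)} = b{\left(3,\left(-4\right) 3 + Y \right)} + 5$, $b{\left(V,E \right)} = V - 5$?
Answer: $\frac{135424}{289} \approx 468.6$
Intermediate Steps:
$b{\left(V,E \right)} = -5 + V$
$x{\left(Y,d \right)} = 3$ ($x{\left(Y,d \right)} = \left(-5 + 3\right) + 5 = -2 + 5 = 3$)
$q = 3$
$F{\left(U \right)} = 21$ ($F{\left(U \right)} = 7 \cdot 3 = 21$)
$W{\left(n,N \right)} = - \frac{11}{17}$ ($W{\left(n,N \right)} = \left(-11\right) \frac{1}{17} = - \frac{11}{17}$)
$\left(W{\left(-12,2 \right)} - F{\left(0 \right)}\right)^{2} = \left(- \frac{11}{17} - 21\right)^{2} = \left(- \frac{368}{17}\right)^{2} = \frac{135424}{289}$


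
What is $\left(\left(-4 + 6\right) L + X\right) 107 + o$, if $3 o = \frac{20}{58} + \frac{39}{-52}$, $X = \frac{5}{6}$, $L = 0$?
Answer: $\frac{30983}{348} \approx 89.032$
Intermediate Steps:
$X = \frac{5}{6}$ ($X = 5 \cdot \frac{1}{6} = \frac{5}{6} \approx 0.83333$)
$o = - \frac{47}{348}$ ($o = \frac{\frac{20}{58} + \frac{39}{-52}}{3} = \frac{20 \cdot \frac{1}{58} + 39 \left(- \frac{1}{52}\right)}{3} = \frac{\frac{10}{29} - \frac{3}{4}}{3} = \frac{1}{3} \left(- \frac{47}{116}\right) = - \frac{47}{348} \approx -0.13506$)
$\left(\left(-4 + 6\right) L + X\right) 107 + o = \left(\left(-4 + 6\right) 0 + \frac{5}{6}\right) 107 - \frac{47}{348} = \left(2 \cdot 0 + \frac{5}{6}\right) 107 - \frac{47}{348} = \left(0 + \frac{5}{6}\right) 107 - \frac{47}{348} = \frac{5}{6} \cdot 107 - \frac{47}{348} = \frac{535}{6} - \frac{47}{348} = \frac{30983}{348}$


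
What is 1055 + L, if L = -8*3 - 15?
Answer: 1016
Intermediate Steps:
L = -39 (L = -24 - 15 = -39)
1055 + L = 1055 - 39 = 1016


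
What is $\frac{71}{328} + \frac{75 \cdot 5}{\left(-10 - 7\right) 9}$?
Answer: $- \frac{37379}{16728} \approx -2.2345$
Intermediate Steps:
$\frac{71}{328} + \frac{75 \cdot 5}{\left(-10 - 7\right) 9} = 71 \cdot \frac{1}{328} + \frac{375}{\left(-17\right) 9} = \frac{71}{328} + \frac{375}{-153} = \frac{71}{328} + 375 \left(- \frac{1}{153}\right) = \frac{71}{328} - \frac{125}{51} = - \frac{37379}{16728}$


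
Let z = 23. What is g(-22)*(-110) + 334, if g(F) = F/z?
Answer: 10102/23 ≈ 439.22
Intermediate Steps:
g(F) = F/23
g(-22)*(-110) + 334 = ((1/23)*(-22))*(-110) + 334 = -22/23*(-110) + 334 = 2420/23 + 334 = 10102/23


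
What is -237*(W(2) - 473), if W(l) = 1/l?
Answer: 223965/2 ≈ 1.1198e+5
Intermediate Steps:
-237*(W(2) - 473) = -237*(1/2 - 473) = -237*(½ - 473) = -237*(-945/2) = 223965/2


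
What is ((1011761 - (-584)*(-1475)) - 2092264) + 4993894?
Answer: 3051991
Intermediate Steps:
((1011761 - (-584)*(-1475)) - 2092264) + 4993894 = ((1011761 - 1*861400) - 2092264) + 4993894 = ((1011761 - 861400) - 2092264) + 4993894 = (150361 - 2092264) + 4993894 = -1941903 + 4993894 = 3051991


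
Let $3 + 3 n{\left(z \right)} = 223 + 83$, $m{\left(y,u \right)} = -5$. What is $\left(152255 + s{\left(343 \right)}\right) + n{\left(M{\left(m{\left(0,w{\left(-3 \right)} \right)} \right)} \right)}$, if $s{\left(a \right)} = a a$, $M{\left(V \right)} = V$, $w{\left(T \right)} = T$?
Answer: $270005$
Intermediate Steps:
$s{\left(a \right)} = a^{2}$
$n{\left(z \right)} = 101$ ($n{\left(z \right)} = -1 + \frac{223 + 83}{3} = -1 + \frac{1}{3} \cdot 306 = -1 + 102 = 101$)
$\left(152255 + s{\left(343 \right)}\right) + n{\left(M{\left(m{\left(0,w{\left(-3 \right)} \right)} \right)} \right)} = \left(152255 + 343^{2}\right) + 101 = \left(152255 + 117649\right) + 101 = 269904 + 101 = 270005$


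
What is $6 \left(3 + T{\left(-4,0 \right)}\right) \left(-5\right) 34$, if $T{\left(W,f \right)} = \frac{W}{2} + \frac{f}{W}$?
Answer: $-1020$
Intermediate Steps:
$T{\left(W,f \right)} = \frac{W}{2} + \frac{f}{W}$ ($T{\left(W,f \right)} = W \frac{1}{2} + \frac{f}{W} = \frac{W}{2} + \frac{f}{W}$)
$6 \left(3 + T{\left(-4,0 \right)}\right) \left(-5\right) 34 = 6 \left(3 + \left(\frac{1}{2} \left(-4\right) + \frac{0}{-4}\right)\right) \left(-5\right) 34 = 6 \left(3 + \left(-2 + 0 \left(- \frac{1}{4}\right)\right)\right) \left(-5\right) 34 = 6 \left(3 + \left(-2 + 0\right)\right) \left(-5\right) 34 = 6 \left(3 - 2\right) \left(-5\right) 34 = 6 \cdot 1 \left(-5\right) 34 = 6 \left(-5\right) 34 = \left(-30\right) 34 = -1020$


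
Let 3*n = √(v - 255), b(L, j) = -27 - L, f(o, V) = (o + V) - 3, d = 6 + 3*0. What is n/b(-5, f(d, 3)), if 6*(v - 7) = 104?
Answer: -I*√519/99 ≈ -0.23012*I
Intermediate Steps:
v = 73/3 (v = 7 + (⅙)*104 = 7 + 52/3 = 73/3 ≈ 24.333)
d = 6 (d = 6 + 0 = 6)
f(o, V) = -3 + V + o (f(o, V) = (V + o) - 3 = -3 + V + o)
n = 2*I*√519/9 (n = √(73/3 - 255)/3 = √(-692/3)/3 = (2*I*√519/3)/3 = 2*I*√519/9 ≈ 5.0626*I)
n/b(-5, f(d, 3)) = (2*I*√519/9)/(-27 - 1*(-5)) = (2*I*√519/9)/(-27 + 5) = (2*I*√519/9)/(-22) = (2*I*√519/9)*(-1/22) = -I*√519/99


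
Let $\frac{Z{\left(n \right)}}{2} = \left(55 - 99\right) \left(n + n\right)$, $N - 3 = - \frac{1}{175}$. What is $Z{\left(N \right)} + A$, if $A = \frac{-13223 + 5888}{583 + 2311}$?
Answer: $- \frac{268179881}{506450} \approx -529.53$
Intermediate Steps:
$N = \frac{524}{175}$ ($N = 3 - \frac{1}{175} = \frac{524}{175} \approx 2.9943$)
$Z{\left(n \right)} = - 176 n$ ($Z{\left(n \right)} = 2 \left(55 - 99\right) \left(n + n\right) = 2 \left(- 44 \cdot 2 n\right) = 2 \left(- 88 n\right) = - 176 n$)
$A = - \frac{7335}{2894} \approx -2.5346$
$Z{\left(N \right)} + A = \left(-176\right) \frac{524}{175} - \frac{7335}{2894} = - \frac{92224}{175} - \frac{7335}{2894} = - \frac{268179881}{506450}$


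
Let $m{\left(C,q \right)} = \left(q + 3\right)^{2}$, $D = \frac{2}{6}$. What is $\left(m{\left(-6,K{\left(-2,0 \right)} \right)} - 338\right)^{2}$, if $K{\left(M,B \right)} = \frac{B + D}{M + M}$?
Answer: $\frac{2251217809}{20736} \approx 1.0857 \cdot 10^{5}$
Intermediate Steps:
$D = \frac{1}{3}$ ($D = 2 \cdot \frac{1}{6} = \frac{1}{3} \approx 0.33333$)
$K{\left(M,B \right)} = \frac{\frac{1}{3} + B}{2 M}$ ($K{\left(M,B \right)} = \frac{B + \frac{1}{3}}{M + M} = \frac{\frac{1}{3} + B}{2 M}$)
$m{\left(C,q \right)} = \left(3 + q\right)^{2}$
$\left(m{\left(-6,K{\left(-2,0 \right)} \right)} - 338\right)^{2} = \left(\left(3 + \frac{1 + 3 \cdot 0}{6 \left(-2\right)}\right)^{2} - 338\right)^{2} = \left(\left(3 + \frac{1}{6} \left(- \frac{1}{2}\right) \left(1 + 0\right)\right)^{2} - 338\right)^{2} = \left(\left(3 + \frac{1}{6} \left(- \frac{1}{2}\right) 1\right)^{2} - 338\right)^{2} = \left(\left(3 - \frac{1}{12}\right)^{2} - 338\right)^{2} = \left(\left(\frac{35}{12}\right)^{2} - 338\right)^{2} = \left(\frac{1225}{144} - 338\right)^{2} = \left(- \frac{47447}{144}\right)^{2} = \frac{2251217809}{20736}$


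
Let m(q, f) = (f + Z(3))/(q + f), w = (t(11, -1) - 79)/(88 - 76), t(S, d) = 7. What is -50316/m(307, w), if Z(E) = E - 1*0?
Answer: 5048372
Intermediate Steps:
Z(E) = E (Z(E) = E + 0 = E)
w = -6 (w = (7 - 79)/(88 - 76) = -72/12 = -72*1/12 = -6)
m(q, f) = (3 + f)/(f + q) (m(q, f) = (f + 3)/(q + f) = (3 + f)/(f + q))
-50316/m(307, w) = -50316*(-6 + 307)/(3 - 6) = -50316/(-3/301) = -50316*(-301/3) = 5048372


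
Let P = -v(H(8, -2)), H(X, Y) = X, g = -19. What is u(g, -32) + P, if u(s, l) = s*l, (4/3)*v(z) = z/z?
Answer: 2429/4 ≈ 607.25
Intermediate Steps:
v(z) = ¾ (v(z) = 3*(z/z)/4 = (¾)*1 = ¾)
u(s, l) = l*s
P = -¾ (P = -1*¾ = -¾ ≈ -0.75000)
u(g, -32) + P = -32*(-19) - ¾ = 608 - ¾ = 2429/4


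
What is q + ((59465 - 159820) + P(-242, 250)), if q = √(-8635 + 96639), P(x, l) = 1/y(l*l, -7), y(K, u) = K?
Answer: -6272187499/62500 + 14*√449 ≈ -1.0006e+5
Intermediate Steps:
P(x, l) = l⁻² (P(x, l) = 1/(l*l) = 1/(l²) = l⁻²)
q = 14*√449 (q = √88004 = 14*√449 ≈ 296.65)
q + ((59465 - 159820) + P(-242, 250)) = 14*√449 + ((59465 - 159820) + 250⁻²) = 14*√449 + (-100355 + 1/62500) = 14*√449 - 6272187499/62500 = -6272187499/62500 + 14*√449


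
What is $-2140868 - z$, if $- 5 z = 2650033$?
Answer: $- \frac{8054307}{5} \approx -1.6109 \cdot 10^{6}$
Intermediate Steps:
$z = - \frac{2650033}{5}$ ($z = \left(- \frac{1}{5}\right) 2650033 = - \frac{2650033}{5} \approx -5.3001 \cdot 10^{5}$)
$-2140868 - z = -2140868 - - \frac{2650033}{5} = -2140868 + \frac{2650033}{5} = - \frac{8054307}{5}$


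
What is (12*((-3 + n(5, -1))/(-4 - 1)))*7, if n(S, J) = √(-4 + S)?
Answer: 168/5 ≈ 33.600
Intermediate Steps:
(12*((-3 + n(5, -1))/(-4 - 1)))*7 = (12*((-3 + √(-4 + 5))/(-4 - 1)))*7 = (12*((-3 + √1)/(-5)))*7 = (12*((-3 + 1)*(-⅕)))*7 = (12*(-2*(-⅕)))*7 = (12*(⅖))*7 = (24/5)*7 = 168/5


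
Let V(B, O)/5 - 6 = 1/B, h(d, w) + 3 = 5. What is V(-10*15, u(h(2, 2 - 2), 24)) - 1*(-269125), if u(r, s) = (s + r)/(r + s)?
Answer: 8074649/30 ≈ 2.6916e+5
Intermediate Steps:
h(d, w) = 2 (h(d, w) = -3 + 5 = 2)
u(r, s) = 1 (u(r, s) = (r + s)/(r + s) = 1)
V(B, O) = 30 + 5/B
V(-10*15, u(h(2, 2 - 2), 24)) - 1*(-269125) = (30 + 5/((-10*15))) - 1*(-269125) = (30 + 5/(-150)) + 269125 = (30 + 5*(-1/150)) + 269125 = (30 - 1/30) + 269125 = 899/30 + 269125 = 8074649/30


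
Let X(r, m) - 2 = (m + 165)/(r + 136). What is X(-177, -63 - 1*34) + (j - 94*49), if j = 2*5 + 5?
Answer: -188217/41 ≈ -4590.7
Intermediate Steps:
X(r, m) = 2 + (165 + m)/(136 + r) (X(r, m) = 2 + (m + 165)/(r + 136) = 2 + (165 + m)/(136 + r))
j = 15 (j = 10 + 5 = 15)
X(-177, -63 - 1*34) + (j - 94*49) = (437 + (-63 - 1*34) + 2*(-177))/(136 - 177) + (15 - 94*49) = (437 + (-63 - 34) - 354)/(-41) + (15 - 4606) = -(437 - 97 - 354)/41 - 4591 = -1/41*(-14) - 4591 = 14/41 - 4591 = -188217/41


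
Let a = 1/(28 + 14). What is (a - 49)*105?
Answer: -10285/2 ≈ -5142.5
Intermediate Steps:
a = 1/42 ≈ 0.023810
(a - 49)*105 = (1/42 - 49)*105 = -2057/42*105 = -10285/2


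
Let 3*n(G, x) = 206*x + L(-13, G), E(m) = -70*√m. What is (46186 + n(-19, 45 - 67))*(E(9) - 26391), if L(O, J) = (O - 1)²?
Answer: -1190146474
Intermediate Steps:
L(O, J) = (-1 + O)²
n(G, x) = 196/3 + 206*x/3 (n(G, x) = (206*x + (-1 - 13)²)/3 = (206*x + (-14)²)/3 = (206*x + 196)/3 = (196 + 206*x)/3 = 196/3 + 206*x/3)
(46186 + n(-19, 45 - 67))*(E(9) - 26391) = (46186 + (196/3 + 206*(45 - 67)/3))*(-70*√9 - 26391) = (46186 + (196/3 + (206/3)*(-22)))*(-70*3 - 26391) = (46186 + (196/3 - 4532/3))*(-210 - 26391) = (46186 - 4336/3)*(-26601) = (134222/3)*(-26601) = -1190146474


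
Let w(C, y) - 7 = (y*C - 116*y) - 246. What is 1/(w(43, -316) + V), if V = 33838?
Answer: 1/56667 ≈ 1.7647e-5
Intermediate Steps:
w(C, y) = -239 - 116*y + C*y (w(C, y) = 7 + ((y*C - 116*y) - 246) = 7 + ((C*y - 116*y) - 246) = 7 + ((-116*y + C*y) - 246) = 7 + (-246 - 116*y + C*y) = -239 - 116*y + C*y)
1/(w(43, -316) + V) = 1/((-239 - 116*(-316) + 43*(-316)) + 33838) = 1/((-239 + 36656 - 13588) + 33838) = 1/(22829 + 33838) = 1/56667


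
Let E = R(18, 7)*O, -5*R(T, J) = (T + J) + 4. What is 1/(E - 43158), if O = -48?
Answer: -5/214398 ≈ -2.3321e-5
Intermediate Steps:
R(T, J) = -⅘ - J/5 - T/5 (R(T, J) = -((T + J) + 4)/5 = -((J + T) + 4)/5 = -(4 + J + T)/5 = -⅘ - J/5 - T/5)
E = 1392/5 (E = (-⅘ - ⅕*7 - ⅕*18)*(-48) = (-⅘ - 7/5 - 18/5)*(-48) = -29/5*(-48) = 1392/5 ≈ 278.40)
1/(E - 43158) = 1/(1392/5 - 43158) = 1/(-214398/5) = -5/214398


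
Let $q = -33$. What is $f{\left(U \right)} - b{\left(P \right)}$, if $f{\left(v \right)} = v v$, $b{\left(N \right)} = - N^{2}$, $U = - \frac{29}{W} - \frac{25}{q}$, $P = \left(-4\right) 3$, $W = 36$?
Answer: $\frac{22581865}{156816} \approx 144.0$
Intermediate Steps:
$P = -12$
$U = - \frac{19}{396}$ ($U = - \frac{29}{36} - \frac{25}{-33} = \left(-29\right) \frac{1}{36} - - \frac{25}{33} = - \frac{29}{36} + \frac{25}{33} = - \frac{19}{396} \approx -0.04798$)
$f{\left(v \right)} = v^{2}$
$f{\left(U \right)} - b{\left(P \right)} = \left(- \frac{19}{396}\right)^{2} - - \left(-12\right)^{2} = \frac{361}{156816} - \left(-1\right) 144 = \frac{361}{156816} - -144 = \frac{361}{156816} + 144 = \frac{22581865}{156816}$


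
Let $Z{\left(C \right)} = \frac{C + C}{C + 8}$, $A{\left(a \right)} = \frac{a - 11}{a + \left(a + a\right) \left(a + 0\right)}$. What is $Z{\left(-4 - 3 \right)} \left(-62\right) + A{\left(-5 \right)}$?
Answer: $\frac{39044}{45} \approx 867.64$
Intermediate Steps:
$A{\left(a \right)} = \frac{-11 + a}{a + 2 a^{2}}$ ($A{\left(a \right)} = \frac{-11 + a}{a + 2 a a} = \frac{-11 + a}{a + 2 a^{2}}$)
$Z{\left(C \right)} = \frac{2 C}{8 + C}$
$Z{\left(-4 - 3 \right)} \left(-62\right) + A{\left(-5 \right)} = \frac{2 \left(-4 - 3\right)}{8 - 7} \left(-62\right) + \frac{-11 - 5}{\left(-5\right) \left(1 + 2 \left(-5\right)\right)} = 2 \left(-7\right) \frac{1}{8 - 7} \left(-62\right) - \frac{1}{5} \frac{1}{1 - 10} \left(-16\right) = 2 \left(-7\right) 1^{-1} \left(-62\right) - \frac{1}{5} \frac{1}{-9} \left(-16\right) = 2 \left(-7\right) 1 \left(-62\right) - \left(- \frac{1}{45}\right) \left(-16\right) = \left(-14\right) \left(-62\right) - \frac{16}{45} = 868 - \frac{16}{45} = \frac{39044}{45}$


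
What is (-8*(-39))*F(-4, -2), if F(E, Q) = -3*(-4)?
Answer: 3744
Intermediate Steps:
F(E, Q) = 12
(-8*(-39))*F(-4, -2) = -8*(-39)*12 = 312*12 = 3744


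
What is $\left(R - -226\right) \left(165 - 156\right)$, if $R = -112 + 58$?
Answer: $1548$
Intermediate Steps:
$R = -54$
$\left(R - -226\right) \left(165 - 156\right) = \left(-54 - -226\right) \left(165 - 156\right) = \left(-54 + 226\right) 9 = 172 \cdot 9 = 1548$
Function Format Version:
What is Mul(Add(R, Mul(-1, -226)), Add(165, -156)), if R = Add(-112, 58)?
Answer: 1548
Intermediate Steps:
R = -54
Mul(Add(R, Mul(-1, -226)), Add(165, -156)) = Mul(Add(-54, Mul(-1, -226)), Add(165, -156)) = Mul(Add(-54, 226), 9) = Mul(172, 9) = 1548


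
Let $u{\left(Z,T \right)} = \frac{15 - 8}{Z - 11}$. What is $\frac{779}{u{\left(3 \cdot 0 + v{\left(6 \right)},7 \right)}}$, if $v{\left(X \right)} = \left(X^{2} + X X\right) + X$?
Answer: $\frac{52193}{7} \approx 7456.1$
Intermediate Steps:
$v{\left(X \right)} = X + 2 X^{2}$ ($v{\left(X \right)} = \left(X^{2} + X^{2}\right) + X = 2 X^{2} + X = X + 2 X^{2}$)
$u{\left(Z,T \right)} = \frac{7}{-11 + Z}$
$\frac{779}{u{\left(3 \cdot 0 + v{\left(6 \right)},7 \right)}} = \frac{779}{7 \frac{1}{-11 + \left(3 \cdot 0 + 6 \left(1 + 2 \cdot 6\right)\right)}} = \frac{779}{7 \frac{1}{-11 + \left(0 + 6 \left(1 + 12\right)\right)}} = \frac{779}{7 \frac{1}{-11 + \left(0 + 6 \cdot 13\right)}} = \frac{779}{7 \frac{1}{-11 + \left(0 + 78\right)}} = \frac{779}{7 \frac{1}{-11 + 78}} = \frac{779}{7 \cdot \frac{1}{67}} = \frac{779}{\frac{7}{67}} = 779 \cdot \frac{67}{7} = \frac{52193}{7}$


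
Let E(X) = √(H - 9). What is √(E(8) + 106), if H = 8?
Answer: √(106 + I) ≈ 10.296 + 0.04856*I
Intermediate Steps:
E(X) = I (E(X) = √(8 - 9) = √(-1) = I)
√(E(8) + 106) = √(I + 106) = √(106 + I)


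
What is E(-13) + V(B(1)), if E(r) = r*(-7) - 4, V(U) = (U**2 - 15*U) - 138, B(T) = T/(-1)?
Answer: -35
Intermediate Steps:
B(T) = -T (B(T) = T*(-1) = -T)
V(U) = -138 + U**2 - 15*U
E(r) = -4 - 7*r (E(r) = -7*r - 4 = -4 - 7*r)
E(-13) + V(B(1)) = (-4 - 7*(-13)) + (-138 + (-1*1)**2 - (-15)) = (-4 + 91) + (-138 + (-1)**2 - 15*(-1)) = 87 + (-138 + 1 + 15) = 87 - 122 = -35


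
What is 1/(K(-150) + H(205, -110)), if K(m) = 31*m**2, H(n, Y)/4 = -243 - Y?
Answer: 1/696968 ≈ 1.4348e-6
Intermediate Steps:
H(n, Y) = -972 - 4*Y (H(n, Y) = 4*(-243 - Y) = -972 - 4*Y)
1/(K(-150) + H(205, -110)) = 1/(31*(-150)**2 + (-972 - 4*(-110))) = 1/(31*22500 + (-972 + 440)) = 1/(697500 - 532) = 1/696968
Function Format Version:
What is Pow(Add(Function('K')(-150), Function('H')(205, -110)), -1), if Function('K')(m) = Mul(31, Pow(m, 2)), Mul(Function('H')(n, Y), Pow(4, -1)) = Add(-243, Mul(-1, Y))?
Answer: Rational(1, 696968) ≈ 1.4348e-6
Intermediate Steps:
Function('H')(n, Y) = Add(-972, Mul(-4, Y)) (Function('H')(n, Y) = Mul(4, Add(-243, Mul(-1, Y))) = Add(-972, Mul(-4, Y)))
Pow(Add(Function('K')(-150), Function('H')(205, -110)), -1) = Pow(Add(Mul(31, Pow(-150, 2)), Add(-972, Mul(-4, -110))), -1) = Pow(Add(Mul(31, 22500), Add(-972, 440)), -1) = Pow(Add(697500, -532), -1) = Pow(696968, -1) = Rational(1, 696968)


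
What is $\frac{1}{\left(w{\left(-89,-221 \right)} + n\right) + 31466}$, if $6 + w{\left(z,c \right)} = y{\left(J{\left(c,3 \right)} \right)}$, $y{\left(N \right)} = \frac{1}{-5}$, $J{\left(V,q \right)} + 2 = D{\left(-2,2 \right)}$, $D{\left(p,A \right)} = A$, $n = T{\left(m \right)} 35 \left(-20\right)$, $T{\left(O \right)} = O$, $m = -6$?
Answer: $\frac{5}{178299} \approx 2.8043 \cdot 10^{-5}$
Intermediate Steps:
$n = 4200$ ($n = \left(-6\right) 35 \left(-20\right) = \left(-210\right) \left(-20\right) = 4200$)
$J{\left(V,q \right)} = 0$ ($J{\left(V,q \right)} = -2 + 2 = 0$)
$y{\left(N \right)} = - \frac{1}{5}$
$w{\left(z,c \right)} = - \frac{31}{5}$ ($w{\left(z,c \right)} = -6 - \frac{1}{5} = - \frac{31}{5}$)
$\frac{1}{\left(w{\left(-89,-221 \right)} + n\right) + 31466} = \frac{1}{\left(- \frac{31}{5} + 4200\right) + 31466} = \frac{1}{\frac{20969}{5} + 31466} = \frac{1}{\frac{178299}{5}} = \frac{5}{178299}$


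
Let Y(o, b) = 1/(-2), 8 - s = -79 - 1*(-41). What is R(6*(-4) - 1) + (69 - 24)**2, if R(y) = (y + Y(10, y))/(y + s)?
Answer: 28333/14 ≈ 2023.8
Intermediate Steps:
s = 46 (s = 8 - (-79 - 1*(-41)) = 8 - (-79 + 41) = 8 - 1*(-38) = 8 + 38 = 46)
Y(o, b) = -1/2
R(y) = (-1/2 + y)/(46 + y) (R(y) = (y - 1/2)/(y + 46) = (-1/2 + y)/(46 + y))
R(6*(-4) - 1) + (69 - 24)**2 = (-1/2 + (6*(-4) - 1))/(46 + (6*(-4) - 1)) + (69 - 24)**2 = (-1/2 + (-24 - 1))/(46 + (-24 - 1)) + 45**2 = (-1/2 - 25)/(46 - 25) + 2025 = -51/2/21 + 2025 = (1/21)*(-51/2) + 2025 = -17/14 + 2025 = 28333/14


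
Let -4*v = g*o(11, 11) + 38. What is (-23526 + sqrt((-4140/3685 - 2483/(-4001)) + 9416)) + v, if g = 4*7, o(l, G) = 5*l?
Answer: -47841/2 + 3*sqrt(9096468584178855)/2948737 ≈ -23823.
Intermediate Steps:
g = 28
v = -789/2 (v = -(28*(5*11) + 38)/4 = -(28*55 + 38)/4 = -(1540 + 38)/4 = -1/4*1578 = -789/2 ≈ -394.50)
(-23526 + sqrt((-4140/3685 - 2483/(-4001)) + 9416)) + v = (-23526 + sqrt((-4140/3685 - 2483/(-4001)) + 9416)) - 789/2 = (-23526 + sqrt((-4140*1/3685 - 2483*(-1/4001)) + 9416)) - 789/2 = (-23526 + sqrt((-828/737 + 2483/4001) + 9416)) - 789/2 = (-23526 + sqrt(-1482857/2948737 + 9416)) - 789/2 = (-23526 + sqrt(27763824735/2948737)) - 789/2 = (-23526 + 3*sqrt(9096468584178855)/2948737) - 789/2 = -47841/2 + 3*sqrt(9096468584178855)/2948737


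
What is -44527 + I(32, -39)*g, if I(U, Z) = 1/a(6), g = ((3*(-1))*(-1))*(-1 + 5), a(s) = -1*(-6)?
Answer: -44525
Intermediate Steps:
a(s) = 6
g = 12 (g = -3*(-1)*4 = 3*4 = 12)
I(U, Z) = ⅙ (I(U, Z) = 1/6 = ⅙)
-44527 + I(32, -39)*g = -44527 + (⅙)*12 = -44527 + 2 = -44525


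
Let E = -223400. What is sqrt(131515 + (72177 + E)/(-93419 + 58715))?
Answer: sqrt(1099983715703)/2892 ≈ 362.66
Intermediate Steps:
sqrt(131515 + (72177 + E)/(-93419 + 58715)) = sqrt(131515 + (72177 - 223400)/(-93419 + 58715)) = sqrt(131515 - 151223/(-34704)) = sqrt(131515 - 151223*(-1/34704)) = sqrt(131515 + 151223/34704) = sqrt(4564247783/34704) = sqrt(1099983715703)/2892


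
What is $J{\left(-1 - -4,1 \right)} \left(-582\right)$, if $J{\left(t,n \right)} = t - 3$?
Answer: $0$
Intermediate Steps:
$J{\left(t,n \right)} = -3 + t$
$J{\left(-1 - -4,1 \right)} \left(-582\right) = \left(-3 - -3\right) \left(-582\right) = \left(-3 + \left(-1 + 4\right)\right) \left(-582\right) = \left(-3 + 3\right) \left(-582\right) = 0 \left(-582\right) = 0$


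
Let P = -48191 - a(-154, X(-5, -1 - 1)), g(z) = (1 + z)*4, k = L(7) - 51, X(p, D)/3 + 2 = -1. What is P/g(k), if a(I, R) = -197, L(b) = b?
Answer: 23997/86 ≈ 279.03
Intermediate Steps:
X(p, D) = -9 (X(p, D) = -6 + 3*(-1) = -6 - 3 = -9)
k = -44 (k = 7 - 51 = -44)
g(z) = 4 + 4*z
P = -47994 (P = -48191 - 1*(-197) = -48191 + 197 = -47994)
P/g(k) = -47994/(4 + 4*(-44)) = -47994/(4 - 176) = -47994/(-172) = -47994*(-1/172) = 23997/86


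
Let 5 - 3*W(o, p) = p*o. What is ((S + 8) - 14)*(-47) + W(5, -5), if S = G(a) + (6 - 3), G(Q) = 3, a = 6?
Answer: 10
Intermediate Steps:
S = 6 (S = 3 + (6 - 3) = 3 + 3 = 6)
W(o, p) = 5/3 - o*p/3 (W(o, p) = 5/3 - p*o/3 = 5/3 - o*p/3)
((S + 8) - 14)*(-47) + W(5, -5) = ((6 + 8) - 14)*(-47) + (5/3 - ⅓*5*(-5)) = (14 - 14)*(-47) + (5/3 + 25/3) = 0*(-47) + 10 = 0 + 10 = 10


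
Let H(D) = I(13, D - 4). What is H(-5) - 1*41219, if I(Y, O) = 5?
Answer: -41214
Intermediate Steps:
H(D) = 5
H(-5) - 1*41219 = 5 - 1*41219 = 5 - 41219 = -41214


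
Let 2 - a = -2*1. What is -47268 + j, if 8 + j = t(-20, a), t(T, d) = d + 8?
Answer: -47264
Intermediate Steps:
a = 4 (a = 2 - (-2) = 2 - 1*(-2) = 2 + 2 = 4)
t(T, d) = 8 + d
j = 4 (j = -8 + (8 + 4) = -8 + 12 = 4)
-47268 + j = -47268 + 4 = -47264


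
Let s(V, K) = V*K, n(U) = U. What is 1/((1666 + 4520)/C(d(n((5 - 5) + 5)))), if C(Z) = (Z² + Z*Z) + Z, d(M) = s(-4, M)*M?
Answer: 9950/3093 ≈ 3.2169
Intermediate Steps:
s(V, K) = K*V
d(M) = -4*M² (d(M) = (M*(-4))*M = (-4*M)*M = -4*M²)
C(Z) = Z + 2*Z² (C(Z) = (Z² + Z²) + Z = 2*Z² + Z = Z + 2*Z²)
1/((1666 + 4520)/C(d(n((5 - 5) + 5)))) = 1/((1666 + 4520)/(((-4*((5 - 5) + 5)²)*(1 + 2*(-4*((5 - 5) + 5)²))))) = 1/(6186/(((-4*(0 + 5)²)*(1 + 2*(-4*(0 + 5)²))))) = 1/(6186/(((-4*5²)*(1 + 2*(-4*5²))))) = 1/(6186/(((-4*25)*(1 + 2*(-4*25))))) = 1/(6186/((-100*(1 + 2*(-100))))) = 1/(6186/((-100*(1 - 200)))) = 1/(6186/((-100*(-199)))) = 1/(6186/19900) = 1/(6186*(1/19900)) = 1/(3093/9950) = 9950/3093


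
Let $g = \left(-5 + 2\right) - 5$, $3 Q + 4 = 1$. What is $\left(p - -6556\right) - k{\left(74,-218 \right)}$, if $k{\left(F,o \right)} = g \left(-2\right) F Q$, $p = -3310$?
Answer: $4430$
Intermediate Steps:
$Q = -1$ ($Q = - \frac{4}{3} + \frac{1}{3} \cdot 1 = - \frac{4}{3} + \frac{1}{3} = -1$)
$g = -8$ ($g = -3 - 5 = -8$)
$k{\left(F,o \right)} = - 16 F$ ($k{\left(F,o \right)} = \left(-8\right) \left(-2\right) F \left(-1\right) = 16 F \left(-1\right) = - 16 F$)
$\left(p - -6556\right) - k{\left(74,-218 \right)} = \left(-3310 - -6556\right) - \left(-16\right) 74 = \left(-3310 + 6556\right) - -1184 = 3246 + 1184 = 4430$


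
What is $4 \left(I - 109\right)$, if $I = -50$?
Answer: $-636$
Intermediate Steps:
$4 \left(I - 109\right) = 4 \left(-50 - 109\right) = 4 \left(-159\right) = -636$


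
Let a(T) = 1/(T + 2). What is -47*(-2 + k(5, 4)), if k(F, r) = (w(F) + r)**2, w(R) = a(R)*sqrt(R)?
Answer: -32477/49 - 376*sqrt(5)/7 ≈ -782.90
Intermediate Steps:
a(T) = 1/(2 + T)
w(R) = sqrt(R)/(2 + R)
k(F, r) = (r + sqrt(F)/(2 + F))**2 (k(F, r) = (sqrt(F)/(2 + F) + r)**2 = (r + sqrt(F)/(2 + F))**2)
-47*(-2 + k(5, 4)) = -47*(-2 + (sqrt(5) + 4*(2 + 5))**2/(2 + 5)**2) = -47*(-2 + (sqrt(5) + 4*7)**2/7**2) = -47*(-2 + (sqrt(5) + 28)**2/49) = -47*(-2 + (28 + sqrt(5))**2/49) = 94 - 47*(28 + sqrt(5))**2/49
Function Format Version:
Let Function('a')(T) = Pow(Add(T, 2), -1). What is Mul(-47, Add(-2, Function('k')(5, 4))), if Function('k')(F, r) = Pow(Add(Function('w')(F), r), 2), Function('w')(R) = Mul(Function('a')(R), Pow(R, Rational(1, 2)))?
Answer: Add(Rational(-32477, 49), Mul(Rational(-376, 7), Pow(5, Rational(1, 2)))) ≈ -782.90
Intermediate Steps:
Function('a')(T) = Pow(Add(2, T), -1)
Function('w')(R) = Mul(Pow(R, Rational(1, 2)), Pow(Add(2, R), -1)) (Function('w')(R) = Mul(Pow(Add(2, R), -1), Pow(R, Rational(1, 2))) = Mul(Pow(R, Rational(1, 2)), Pow(Add(2, R), -1)))
Function('k')(F, r) = Pow(Add(r, Mul(Pow(F, Rational(1, 2)), Pow(Add(2, F), -1))), 2) (Function('k')(F, r) = Pow(Add(Mul(Pow(F, Rational(1, 2)), Pow(Add(2, F), -1)), r), 2) = Pow(Add(r, Mul(Pow(F, Rational(1, 2)), Pow(Add(2, F), -1))), 2))
Mul(-47, Add(-2, Function('k')(5, 4))) = Mul(-47, Add(-2, Mul(Pow(Add(2, 5), -2), Pow(Add(Pow(5, Rational(1, 2)), Mul(4, Add(2, 5))), 2)))) = Mul(-47, Add(-2, Mul(Pow(7, -2), Pow(Add(Pow(5, Rational(1, 2)), Mul(4, 7)), 2)))) = Mul(-47, Add(-2, Mul(Rational(1, 49), Pow(Add(Pow(5, Rational(1, 2)), 28), 2)))) = Mul(-47, Add(-2, Mul(Rational(1, 49), Pow(Add(28, Pow(5, Rational(1, 2))), 2)))) = Add(94, Mul(Rational(-47, 49), Pow(Add(28, Pow(5, Rational(1, 2))), 2)))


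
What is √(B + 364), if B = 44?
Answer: 2*√102 ≈ 20.199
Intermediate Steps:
√(B + 364) = √(44 + 364) = √408 = 2*√102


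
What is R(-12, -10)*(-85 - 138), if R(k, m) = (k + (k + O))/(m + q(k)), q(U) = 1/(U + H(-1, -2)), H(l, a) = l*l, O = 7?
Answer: -41701/111 ≈ -375.68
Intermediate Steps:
H(l, a) = l²
q(U) = 1/(1 + U) (q(U) = 1/(U + (-1)²) = 1/(U + 1) = 1/(1 + U))
R(k, m) = (7 + 2*k)/(m + 1/(1 + k)) (R(k, m) = (k + (k + 7))/(m + 1/(1 + k)) = (k + (7 + k))/(m + 1/(1 + k)) = (7 + 2*k)/(m + 1/(1 + k)))
R(-12, -10)*(-85 - 138) = ((1 - 12)*(7 + 2*(-12))/(1 - 10*(1 - 12)))*(-85 - 138) = (-11*(7 - 24)/(1 - 10*(-11)))*(-223) = (-11*(-17)/(1 + 110))*(-223) = (-11*(-17)/111)*(-223) = ((1/111)*(-11)*(-17))*(-223) = (187/111)*(-223) = -41701/111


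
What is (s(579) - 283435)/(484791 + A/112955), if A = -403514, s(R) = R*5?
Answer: -31688395700/54759163891 ≈ -0.57869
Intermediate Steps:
s(R) = 5*R
(s(579) - 283435)/(484791 + A/112955) = (5*579 - 283435)/(484791 - 403514/112955) = (2895 - 283435)/(484791 - 403514*1/112955) = -280540/(484791 - 403514/112955) = -280540/54759163891/112955 = -280540*112955/54759163891 = -31688395700/54759163891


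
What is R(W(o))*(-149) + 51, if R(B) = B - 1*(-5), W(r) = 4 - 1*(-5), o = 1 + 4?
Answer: -2035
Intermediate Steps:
o = 5
W(r) = 9 (W(r) = 4 + 5 = 9)
R(B) = 5 + B (R(B) = B + 5 = 5 + B)
R(W(o))*(-149) + 51 = (5 + 9)*(-149) + 51 = 14*(-149) + 51 = -2086 + 51 = -2035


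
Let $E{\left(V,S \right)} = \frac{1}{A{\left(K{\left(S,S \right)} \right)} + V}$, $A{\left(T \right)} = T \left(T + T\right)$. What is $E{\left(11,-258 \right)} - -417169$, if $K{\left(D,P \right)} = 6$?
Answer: $\frac{34625028}{83} \approx 4.1717 \cdot 10^{5}$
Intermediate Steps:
$A{\left(T \right)} = 2 T^{2}$ ($A{\left(T \right)} = T 2 T = 2 T^{2}$)
$E{\left(V,S \right)} = \frac{1}{72 + V}$ ($E{\left(V,S \right)} = \frac{1}{2 \cdot 6^{2} + V} = \frac{1}{2 \cdot 36 + V} = \frac{1}{72 + V}$)
$E{\left(11,-258 \right)} - -417169 = \frac{1}{72 + 11} - -417169 = \frac{1}{83} + 417169 = \frac{34625028}{83}$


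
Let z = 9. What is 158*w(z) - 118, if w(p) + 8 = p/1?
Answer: 40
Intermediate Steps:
w(p) = -8 + p (w(p) = -8 + p/1 = -8 + p*1 = -8 + p)
158*w(z) - 118 = 158*(-8 + 9) - 118 = 158*1 - 118 = 158 - 118 = 40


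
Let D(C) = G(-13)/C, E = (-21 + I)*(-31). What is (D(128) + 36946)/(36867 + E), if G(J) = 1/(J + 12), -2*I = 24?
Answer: 4729087/4849920 ≈ 0.97509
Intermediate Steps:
I = -12 (I = -1/2*24 = -12)
G(J) = 1/(12 + J)
E = 1023 (E = (-21 - 12)*(-31) = -33*(-31) = 1023)
D(C) = -1/C (D(C) = 1/((12 - 13)*C) = 1/((-1)*C) = -1/C)
(D(128) + 36946)/(36867 + E) = (-1/128 + 36946)/(36867 + 1023) = (-1*1/128 + 36946)/37890 = (-1/128 + 36946)*(1/37890) = (4729087/128)*(1/37890) = 4729087/4849920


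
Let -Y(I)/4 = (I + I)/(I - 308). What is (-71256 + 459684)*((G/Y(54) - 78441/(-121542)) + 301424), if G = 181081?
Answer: 57770352502357787/364626 ≈ 1.5844e+11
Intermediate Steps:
Y(I) = -8*I/(-308 + I) (Y(I) = -4*(I + I)/(I - 308) = -4*2*I/(-308 + I) = -8*I/(-308 + I))
(-71256 + 459684)*((G/Y(54) - 78441/(-121542)) + 301424) = (-71256 + 459684)*((181081/((-8*54/(-308 + 54))) - 78441/(-121542)) + 301424) = 388428*((181081/((-8*54/(-254))) - 78441*(-1/121542)) + 301424) = 388428*((181081/((-8*54*(-1/254))) + 26147/40514) + 301424) = 388428*((181081/(216/127) + 26147/40514) + 301424) = 388428*((181081*(127/216) + 26147/40514) + 301424) = 388428*((22997287/216 + 26147/40514) + 301424) = 388428*(465858866635/4375512 + 301424) = 388428*(1784743195723/4375512) = 57770352502357787/364626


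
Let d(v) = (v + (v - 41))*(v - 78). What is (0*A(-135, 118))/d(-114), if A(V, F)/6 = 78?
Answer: 0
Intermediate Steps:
d(v) = (-78 + v)*(-41 + 2*v) (d(v) = (v + (-41 + v))*(-78 + v) = (-41 + 2*v)*(-78 + v) = (-78 + v)*(-41 + 2*v))
A(V, F) = 468 (A(V, F) = 6*78 = 468)
(0*A(-135, 118))/d(-114) = (0*468)/(3198 - 197*(-114) + 2*(-114)**2) = 0/(3198 + 22458 + 2*12996) = 0/(3198 + 22458 + 25992) = 0/51648 = 0*(1/51648) = 0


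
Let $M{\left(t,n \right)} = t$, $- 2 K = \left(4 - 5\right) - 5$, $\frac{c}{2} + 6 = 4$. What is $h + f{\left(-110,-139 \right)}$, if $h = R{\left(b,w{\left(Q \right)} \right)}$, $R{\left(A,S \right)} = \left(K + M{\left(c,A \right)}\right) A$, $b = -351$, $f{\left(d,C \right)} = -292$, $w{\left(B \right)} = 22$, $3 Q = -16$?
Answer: $59$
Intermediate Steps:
$Q = - \frac{16}{3}$ ($Q = \frac{1}{3} \left(-16\right) = - \frac{16}{3} \approx -5.3333$)
$c = -4$ ($c = -12 + 2 \cdot 4 = -12 + 8 = -4$)
$K = 3$ ($K = - \frac{\left(4 - 5\right) - 5}{2} = - \frac{-1 - 5}{2} = \left(- \frac{1}{2}\right) \left(-6\right) = 3$)
$R{\left(A,S \right)} = - A$ ($R{\left(A,S \right)} = \left(3 - 4\right) A = - A$)
$h = 351$ ($h = \left(-1\right) \left(-351\right) = 351$)
$h + f{\left(-110,-139 \right)} = 351 - 292 = 59$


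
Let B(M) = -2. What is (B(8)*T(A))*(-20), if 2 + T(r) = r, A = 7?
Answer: 200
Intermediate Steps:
T(r) = -2 + r
(B(8)*T(A))*(-20) = -2*(-2 + 7)*(-20) = -2*5*(-20) = -10*(-20) = 200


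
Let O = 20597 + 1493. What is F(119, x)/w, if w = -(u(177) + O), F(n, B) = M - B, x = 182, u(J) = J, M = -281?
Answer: 463/22267 ≈ 0.020793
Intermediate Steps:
O = 22090
F(n, B) = -281 - B
w = -22267 (w = -(177 + 22090) = -1*22267 = -22267)
F(119, x)/w = (-281 - 1*182)/(-22267) = (-281 - 182)*(-1/22267) = -463*(-1/22267) = 463/22267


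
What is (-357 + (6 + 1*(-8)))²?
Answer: 128881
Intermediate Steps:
(-357 + (6 + 1*(-8)))² = (-357 + (6 - 8))² = (-357 - 2)² = (-359)² = 128881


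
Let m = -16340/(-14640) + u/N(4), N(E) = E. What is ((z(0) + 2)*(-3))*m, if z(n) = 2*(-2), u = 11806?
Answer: 2161315/122 ≈ 17716.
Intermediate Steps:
z(n) = -4
m = 2161315/732 (m = -16340/(-14640) + 11806/4 = -16340*(-1/14640) + 11806*(¼) = 817/732 + 5903/2 = 2161315/732 ≈ 2952.6)
((z(0) + 2)*(-3))*m = ((-4 + 2)*(-3))*(2161315/732) = -2*(-3)*(2161315/732) = 6*(2161315/732) = 2161315/122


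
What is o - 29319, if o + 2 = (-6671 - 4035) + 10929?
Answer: -29098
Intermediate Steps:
o = 221 (o = -2 + ((-6671 - 4035) + 10929) = -2 + (-10706 + 10929) = -2 + 223 = 221)
o - 29319 = 221 - 29319 = -29098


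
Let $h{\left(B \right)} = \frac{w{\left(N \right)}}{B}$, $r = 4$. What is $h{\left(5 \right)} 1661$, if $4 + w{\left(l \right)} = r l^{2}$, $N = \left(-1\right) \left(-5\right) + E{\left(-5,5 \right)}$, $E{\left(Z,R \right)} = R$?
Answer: $\frac{657756}{5} \approx 1.3155 \cdot 10^{5}$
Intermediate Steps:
$N = 10$ ($N = \left(-1\right) \left(-5\right) + 5 = 5 + 5 = 10$)
$w{\left(l \right)} = -4 + 4 l^{2}$
$h{\left(B \right)} = \frac{396}{B}$ ($h{\left(B \right)} = \frac{-4 + 4 \cdot 10^{2}}{B} = \frac{-4 + 4 \cdot 100}{B} = \frac{-4 + 400}{B} = \frac{396}{B}$)
$h{\left(5 \right)} 1661 = \frac{396}{5} \cdot 1661 = \frac{657756}{5}$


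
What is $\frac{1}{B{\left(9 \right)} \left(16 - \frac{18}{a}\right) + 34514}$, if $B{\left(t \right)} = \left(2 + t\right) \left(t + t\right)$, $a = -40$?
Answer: $\frac{10}{377711} \approx 2.6475 \cdot 10^{-5}$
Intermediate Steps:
$B{\left(t \right)} = 2 t \left(2 + t\right)$ ($B{\left(t \right)} = \left(2 + t\right) 2 t = 2 t \left(2 + t\right)$)
$\frac{1}{B{\left(9 \right)} \left(16 - \frac{18}{a}\right) + 34514} = \frac{1}{2 \cdot 9 \left(2 + 9\right) \left(16 - \frac{18}{-40}\right) + 34514} = \frac{1}{2 \cdot 9 \cdot 11 \left(16 - - \frac{9}{20}\right) + 34514} = \frac{1}{198 \left(16 + \frac{9}{20}\right) + 34514} = \frac{1}{198 \cdot \frac{329}{20} + 34514} = \frac{1}{\frac{32571}{10} + 34514} = \frac{1}{\frac{377711}{10}} = \frac{10}{377711}$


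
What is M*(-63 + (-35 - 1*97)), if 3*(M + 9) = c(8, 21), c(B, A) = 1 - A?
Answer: 3055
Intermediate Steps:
M = -47/3 (M = -9 + (1 - 1*21)/3 = -9 + (1 - 21)/3 = -9 + (1/3)*(-20) = -9 - 20/3 = -47/3 ≈ -15.667)
M*(-63 + (-35 - 1*97)) = -47*(-63 + (-35 - 1*97))/3 = -47*(-63 + (-35 - 97))/3 = -47*(-63 - 132)/3 = -47/3*(-195) = 3055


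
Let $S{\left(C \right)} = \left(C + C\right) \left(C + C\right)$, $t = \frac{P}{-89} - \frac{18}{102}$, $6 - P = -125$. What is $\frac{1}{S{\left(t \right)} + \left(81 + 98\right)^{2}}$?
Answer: $\frac{2289169}{73372144073} \approx 3.1199 \cdot 10^{-5}$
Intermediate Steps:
$P = 131$ ($P = 6 - -125 = 6 + 125 = 131$)
$t = - \frac{2494}{1513}$ ($t = \frac{131}{-89} - \frac{18}{102} = 131 \left(- \frac{1}{89}\right) - \frac{3}{17} = - \frac{131}{89} - \frac{3}{17} = - \frac{2494}{1513} \approx -1.6484$)
$S{\left(C \right)} = 4 C^{2}$ ($S{\left(C \right)} = 2 C 2 C = 4 C^{2}$)
$\frac{1}{S{\left(t \right)} + \left(81 + 98\right)^{2}} = \frac{1}{4 \left(- \frac{2494}{1513}\right)^{2} + \left(81 + 98\right)^{2}} = \frac{1}{4 \cdot \frac{6220036}{2289169} + 179^{2}} = \frac{1}{\frac{24880144}{2289169} + 32041} = \frac{1}{\frac{73372144073}{2289169}} = \frac{2289169}{73372144073}$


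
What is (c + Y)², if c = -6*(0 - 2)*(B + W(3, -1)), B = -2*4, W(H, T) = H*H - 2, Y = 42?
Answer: 900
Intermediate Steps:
W(H, T) = -2 + H² (W(H, T) = H² - 2 = -2 + H²)
B = -8
c = -12 (c = -6*(0 - 2)*(-8 + (-2 + 3²)) = -(-12)*(-8 + (-2 + 9)) = -(-12)*(-8 + 7) = -(-12)*(-1) = -6*2 = -12)
(c + Y)² = (-12 + 42)² = 30² = 900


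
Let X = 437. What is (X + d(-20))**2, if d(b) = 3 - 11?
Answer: 184041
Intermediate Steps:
d(b) = -8
(X + d(-20))**2 = (437 - 8)**2 = 429**2 = 184041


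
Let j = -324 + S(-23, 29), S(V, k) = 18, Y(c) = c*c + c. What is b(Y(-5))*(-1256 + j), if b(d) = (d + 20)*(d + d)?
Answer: -2499200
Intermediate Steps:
Y(c) = c + c**2 (Y(c) = c**2 + c = c + c**2)
b(d) = 2*d*(20 + d) (b(d) = (20 + d)*(2*d) = 2*d*(20 + d))
j = -306 (j = -324 + 18 = -306)
b(Y(-5))*(-1256 + j) = (2*(-5*(1 - 5))*(20 - 5*(1 - 5)))*(-1256 - 306) = (2*(-5*(-4))*(20 - 5*(-4)))*(-1562) = (2*20*(20 + 20))*(-1562) = (2*20*40)*(-1562) = 1600*(-1562) = -2499200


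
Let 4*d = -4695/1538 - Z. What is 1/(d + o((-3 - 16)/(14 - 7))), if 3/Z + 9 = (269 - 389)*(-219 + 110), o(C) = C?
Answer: -187629848/652484587 ≈ -0.28756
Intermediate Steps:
Z = 1/4357 (Z = 3/(-9 + (269 - 389)*(-219 + 110)) = 3/(-9 - 120*(-109)) = 3/(-9 + 13080) = 3/13071 = 3*(1/13071) = 1/4357 ≈ 0.00022952)
d = -20457653/26804264 (d = (-4695/1538 - 1*1/4357)/4 = (-4695*1/1538 - 1/4357)/4 = (-4695/1538 - 1/4357)/4 = (1/4)*(-20457653/6701066) = -20457653/26804264 ≈ -0.76322)
1/(d + o((-3 - 16)/(14 - 7))) = 1/(-20457653/26804264 + (-3 - 16)/(14 - 7)) = 1/(-20457653/26804264 - 19/7) = 1/(-652484587/187629848) = -187629848/652484587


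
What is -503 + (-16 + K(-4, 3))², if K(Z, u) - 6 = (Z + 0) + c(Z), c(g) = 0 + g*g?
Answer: -499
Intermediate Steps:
c(g) = g² (c(g) = 0 + g² = g²)
K(Z, u) = 6 + Z + Z² (K(Z, u) = 6 + ((Z + 0) + Z²) = 6 + (Z + Z²) = 6 + Z + Z²)
-503 + (-16 + K(-4, 3))² = -503 + (-16 + (6 - 4 + (-4)²))² = -503 + (-16 + (6 - 4 + 16))² = -503 + (-16 + 18)² = -503 + 2² = -503 + 4 = -499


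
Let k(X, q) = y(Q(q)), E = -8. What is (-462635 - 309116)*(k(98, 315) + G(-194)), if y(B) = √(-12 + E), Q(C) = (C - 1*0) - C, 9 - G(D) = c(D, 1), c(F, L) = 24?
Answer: 11576265 - 1543502*I*√5 ≈ 1.1576e+7 - 3.4514e+6*I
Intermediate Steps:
G(D) = -15 (G(D) = 9 - 1*24 = 9 - 24 = -15)
Q(C) = 0 (Q(C) = (C + 0) - C = C - C = 0)
y(B) = 2*I*√5 (y(B) = √(-12 - 8) = √(-20) = 2*I*√5)
k(X, q) = 2*I*√5
(-462635 - 309116)*(k(98, 315) + G(-194)) = (-462635 - 309116)*(2*I*√5 - 15) = -771751*(-15 + 2*I*√5) = 11576265 - 1543502*I*√5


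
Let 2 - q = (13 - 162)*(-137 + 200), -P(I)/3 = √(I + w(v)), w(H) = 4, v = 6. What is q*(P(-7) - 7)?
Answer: -65723 - 28167*I*√3 ≈ -65723.0 - 48787.0*I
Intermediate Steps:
P(I) = -3*√(4 + I) (P(I) = -3*√(I + 4) = -3*√(4 + I))
q = 9389 (q = 2 - (13 - 162)*(-137 + 200) = 2 - (-149)*63 = 2 - 1*(-9387) = 2 + 9387 = 9389)
q*(P(-7) - 7) = 9389*(-3*√(4 - 7) - 7) = 9389*(-3*I*√3 - 7) = 9389*(-7 - 3*I*√3) = -65723 - 28167*I*√3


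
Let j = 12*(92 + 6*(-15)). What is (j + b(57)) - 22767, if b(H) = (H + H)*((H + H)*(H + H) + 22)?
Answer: 1461309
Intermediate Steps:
b(H) = 2*H*(22 + 4*H²) (b(H) = (2*H)*((2*H)*(2*H) + 22) = (2*H)*(4*H² + 22) = (2*H)*(22 + 4*H²) = 2*H*(22 + 4*H²))
j = 24 (j = 12*(92 - 90) = 12*2 = 24)
(j + b(57)) - 22767 = (24 + (8*57³ + 44*57)) - 22767 = (24 + (8*185193 + 2508)) - 22767 = (24 + (1481544 + 2508)) - 22767 = (24 + 1484052) - 22767 = 1484076 - 22767 = 1461309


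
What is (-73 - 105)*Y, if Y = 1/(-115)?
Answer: 178/115 ≈ 1.5478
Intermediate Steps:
Y = -1/115 ≈ -0.0086956
(-73 - 105)*Y = (-73 - 105)*(-1/115) = -178*(-1/115) = 178/115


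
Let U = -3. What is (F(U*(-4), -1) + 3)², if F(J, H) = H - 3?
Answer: 1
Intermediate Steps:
F(J, H) = -3 + H
(F(U*(-4), -1) + 3)² = ((-3 - 1) + 3)² = (-4 + 3)² = (-1)² = 1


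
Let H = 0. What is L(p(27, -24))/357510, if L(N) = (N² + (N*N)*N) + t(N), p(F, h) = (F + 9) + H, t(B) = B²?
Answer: 8208/59585 ≈ 0.13775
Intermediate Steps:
p(F, h) = 9 + F (p(F, h) = (F + 9) + 0 = (9 + F) + 0 = 9 + F)
L(N) = N³ + 2*N² (L(N) = (N² + (N*N)*N) + N² = (N² + N²*N) + N² = (N² + N³) + N² = N³ + 2*N²)
L(p(27, -24))/357510 = ((9 + 27)²*(2 + (9 + 27)))/357510 = (36²*(2 + 36))*(1/357510) = (1296*38)*(1/357510) = 49248*(1/357510) = 8208/59585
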